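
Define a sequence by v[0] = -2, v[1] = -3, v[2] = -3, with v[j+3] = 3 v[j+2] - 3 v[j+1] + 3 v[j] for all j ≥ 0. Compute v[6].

-99

v[3] = 3·(-3) - 3·(-3) + 3·(-2) = -6
v[4] = 3·(-6) - 3·(-3) + 3·(-3) = -18
v[5] = 3·(-18) - 3·(-6) + 3·(-3) = -45
v[6] = 3·(-45) - 3·(-18) + 3·(-6) = -99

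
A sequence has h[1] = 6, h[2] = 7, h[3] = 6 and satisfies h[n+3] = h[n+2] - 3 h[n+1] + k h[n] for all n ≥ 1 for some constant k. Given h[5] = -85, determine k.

h[4] = -15 + 6k
h[5] = -33 + 13k
So -33 + 13k = -85, giving k = -4.

-4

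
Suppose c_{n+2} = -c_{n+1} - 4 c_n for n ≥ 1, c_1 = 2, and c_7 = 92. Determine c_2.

Let c_2 = y.
c_3 = -8 - y
c_4 = 8 - 3y
c_5 = 24 + 7y
c_6 = -56 + 5y
c_7 = -40 - 33y
So -40 - 33y = 92, giving y = -4.

-4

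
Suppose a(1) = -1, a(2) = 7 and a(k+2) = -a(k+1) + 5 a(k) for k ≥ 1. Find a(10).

19907

a(3) = -7 + 5·(-1) = -12
a(4) = -(-12) + 5·7 = 47
a(5) = -47 + 5·(-12) = -107
a(6) = -(-107) + 5·47 = 342
a(7) = -342 + 5·(-107) = -877
a(8) = -(-877) + 5·342 = 2587
a(9) = -2587 + 5·(-877) = -6972
a(10) = -(-6972) + 5·2587 = 19907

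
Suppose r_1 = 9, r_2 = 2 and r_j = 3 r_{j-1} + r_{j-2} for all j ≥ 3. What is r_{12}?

r_3 = 3·2 + 9 = 15
r_4 = 3·15 + 2 = 47
r_5 = 3·47 + 15 = 156
r_6 = 3·156 + 47 = 515
r_7 = 3·515 + 156 = 1701
r_8 = 3·1701 + 515 = 5618
r_9 = 3·5618 + 1701 = 18555
r_{10} = 3·18555 + 5618 = 61283
r_{11} = 3·61283 + 18555 = 202404
r_{12} = 3·202404 + 61283 = 668495

668495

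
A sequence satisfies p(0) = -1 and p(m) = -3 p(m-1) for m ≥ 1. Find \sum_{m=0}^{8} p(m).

p(1) = -3(-1) = 3
p(2) = -3(3) = -9
p(3) = -3(-9) = 27
p(4) = -3(27) = -81
p(5) = -3(-81) = 243
p(6) = -3(243) = -729
p(7) = -3(-729) = 2187
p(8) = -3(2187) = -6561
Sum = (-1) + 3 + (-9) + 27 + (-81) + 243 + (-729) + 2187 + (-6561) = -4921

-4921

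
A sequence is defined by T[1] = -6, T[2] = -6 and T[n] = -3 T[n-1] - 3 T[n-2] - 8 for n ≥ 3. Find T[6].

T[3] = -3*(-6) - 3*(-6) - 8 = 28
T[4] = -3*28 - 3*(-6) - 8 = -74
T[5] = -3*(-74) - 3*28 - 8 = 130
T[6] = -3*130 - 3*(-74) - 8 = -176

-176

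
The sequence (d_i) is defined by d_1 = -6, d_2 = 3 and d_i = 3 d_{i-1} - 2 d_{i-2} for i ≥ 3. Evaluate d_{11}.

d_3 = 3·3 - 2·(-6) = 21
d_4 = 3·21 - 2·3 = 57
d_5 = 3·57 - 2·21 = 129
d_6 = 3·129 - 2·57 = 273
d_7 = 3·273 - 2·129 = 561
d_8 = 3·561 - 2·273 = 1137
d_9 = 3·1137 - 2·561 = 2289
d_{10} = 3·2289 - 2·1137 = 4593
d_{11} = 3·4593 - 2·2289 = 9201

9201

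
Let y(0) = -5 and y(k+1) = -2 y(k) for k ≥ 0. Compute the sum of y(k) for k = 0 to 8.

y(1) = -2(-5) = 10
y(2) = -2(10) = -20
y(3) = -2(-20) = 40
y(4) = -2(40) = -80
y(5) = -2(-80) = 160
y(6) = -2(160) = -320
y(7) = -2(-320) = 640
y(8) = -2(640) = -1280
Sum = (-5) + 10 + (-20) + 40 + (-80) + 160 + (-320) + 640 + (-1280) = -855

-855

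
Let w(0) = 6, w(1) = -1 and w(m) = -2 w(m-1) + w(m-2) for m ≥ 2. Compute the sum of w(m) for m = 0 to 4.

38

w(2) = -2(-1) + 6 = 8
w(3) = -2(8) + (-1) = -17
w(4) = -2(-17) + 8 = 42
Sum = 6 + (-1) + 8 + (-17) + 42 = 38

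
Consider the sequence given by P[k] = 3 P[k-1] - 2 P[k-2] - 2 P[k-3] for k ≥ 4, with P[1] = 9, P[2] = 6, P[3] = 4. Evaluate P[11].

2122

P[4] = 3·4 - 2·6 - 2·9 = -18
P[5] = 3·(-18) - 2·4 - 2·6 = -74
P[6] = 3·(-74) - 2·(-18) - 2·4 = -194
P[7] = 3·(-194) - 2·(-74) - 2·(-18) = -398
P[8] = 3·(-398) - 2·(-194) - 2·(-74) = -658
P[9] = 3·(-658) - 2·(-398) - 2·(-194) = -790
P[10] = 3·(-790) - 2·(-658) - 2·(-398) = -258
P[11] = 3·(-258) - 2·(-790) - 2·(-658) = 2122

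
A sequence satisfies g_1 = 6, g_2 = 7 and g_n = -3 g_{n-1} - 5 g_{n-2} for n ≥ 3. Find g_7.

g_3 = -3*7 - 5*6 = -51
g_4 = -3*(-51) - 5*7 = 118
g_5 = -3*118 - 5*(-51) = -99
g_6 = -3*(-99) - 5*118 = -293
g_7 = -3*(-293) - 5*(-99) = 1374

1374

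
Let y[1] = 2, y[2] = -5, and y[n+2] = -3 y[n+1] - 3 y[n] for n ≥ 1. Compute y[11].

y[3] = -3·(-5) - 3·2 = 9
y[4] = -3·9 - 3·(-5) = -12
y[5] = -3·(-12) - 3·9 = 9
y[6] = -3·9 - 3·(-12) = 9
y[7] = -3·9 - 3·9 = -54
y[8] = -3·(-54) - 3·9 = 135
y[9] = -3·135 - 3·(-54) = -243
y[10] = -3·(-243) - 3·135 = 324
y[11] = -3·324 - 3·(-243) = -243

-243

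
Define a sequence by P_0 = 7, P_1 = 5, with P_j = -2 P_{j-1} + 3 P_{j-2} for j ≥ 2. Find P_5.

-115

P_2 = -2*5 + 3*7 = 11
P_3 = -2*11 + 3*5 = -7
P_4 = -2*(-7) + 3*11 = 47
P_5 = -2*47 + 3*(-7) = -115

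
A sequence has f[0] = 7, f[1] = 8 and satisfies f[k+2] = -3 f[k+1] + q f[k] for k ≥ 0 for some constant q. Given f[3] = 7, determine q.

f[2] = -24 + 7q
f[3] = 72 - 13q
So 72 - 13q = 7, giving q = 5.

5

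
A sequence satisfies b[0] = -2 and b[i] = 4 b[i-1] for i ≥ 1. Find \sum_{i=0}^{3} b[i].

-170

b[1] = 4(-2) = -8
b[2] = 4(-8) = -32
b[3] = 4(-32) = -128
Sum = (-2) + (-8) + (-32) + (-128) = -170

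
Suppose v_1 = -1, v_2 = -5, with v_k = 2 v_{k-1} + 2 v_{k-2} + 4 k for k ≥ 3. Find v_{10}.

6176

v_3 = 2·(-5) + 2·(-1) + 12 = 0
v_4 = 2·0 + 2·(-5) + 16 = 6
v_5 = 2·6 + 2·0 + 20 = 32
v_6 = 2·32 + 2·6 + 24 = 100
v_7 = 2·100 + 2·32 + 28 = 292
v_8 = 2·292 + 2·100 + 32 = 816
v_9 = 2·816 + 2·292 + 36 = 2252
v_{10} = 2·2252 + 2·816 + 40 = 6176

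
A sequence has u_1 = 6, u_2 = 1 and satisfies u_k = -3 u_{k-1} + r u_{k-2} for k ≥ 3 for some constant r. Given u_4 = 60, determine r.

u_3 = -3 + 6r
u_4 = 9 - 17r
So 9 - 17r = 60, giving r = -3.

-3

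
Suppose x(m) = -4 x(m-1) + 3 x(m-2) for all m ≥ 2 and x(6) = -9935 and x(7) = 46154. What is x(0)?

-5

Rearranging, x(m-2) = (x(m) + 4 x(m-1)) / 3.
x(5) = (46154 + 4*(-9935)) / 3 = 6414/3 = 2138
x(4) = (-9935 + 4*2138) / 3 = -1383/3 = -461
x(3) = (2138 + 4*(-461)) / 3 = 294/3 = 98
x(2) = (-461 + 4*98) / 3 = -69/3 = -23
x(1) = (98 + 4*(-23)) / 3 = 6/3 = 2
x(0) = (-23 + 4*2) / 3 = -15/3 = -5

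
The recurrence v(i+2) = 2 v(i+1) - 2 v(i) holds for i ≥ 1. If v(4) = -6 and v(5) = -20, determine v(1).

5

Rearranging, v(i-2) = (v(i) - 2 v(i-1)) / -2.
v(3) = (-20 - 2(-6)) / -2 = -8/-2 = 4
v(2) = (-6 - 2(4)) / -2 = -14/-2 = 7
v(1) = (4 - 2(7)) / -2 = -10/-2 = 5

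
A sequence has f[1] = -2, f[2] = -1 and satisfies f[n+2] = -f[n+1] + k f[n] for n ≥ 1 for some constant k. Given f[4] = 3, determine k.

f[3] = 1 - 2k
f[4] = -1 + k
So -1 + k = 3, giving k = 4.

4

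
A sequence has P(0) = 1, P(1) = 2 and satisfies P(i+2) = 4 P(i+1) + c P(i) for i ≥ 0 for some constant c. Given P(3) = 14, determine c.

-3

P(2) = 8 + c
P(3) = 32 + 6c
So 32 + 6c = 14, giving c = -3.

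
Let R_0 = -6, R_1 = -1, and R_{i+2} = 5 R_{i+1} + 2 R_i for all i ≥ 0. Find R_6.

R_2 = 5(-1) + 2(-6) = -17
R_3 = 5(-17) + 2(-1) = -87
R_4 = 5(-87) + 2(-17) = -469
R_5 = 5(-469) + 2(-87) = -2519
R_6 = 5(-2519) + 2(-469) = -13533

-13533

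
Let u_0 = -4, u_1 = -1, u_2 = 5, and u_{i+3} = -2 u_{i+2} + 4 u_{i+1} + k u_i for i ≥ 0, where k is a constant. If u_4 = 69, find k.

u_3 = -14 - 4k
u_4 = 48 + 7k
So 48 + 7k = 69, giving k = 3.

3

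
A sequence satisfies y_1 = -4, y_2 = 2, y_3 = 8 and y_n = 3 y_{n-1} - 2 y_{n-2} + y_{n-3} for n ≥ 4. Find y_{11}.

y_4 = 3*8 - 2*2 + (-4) = 16
y_5 = 3*16 - 2*8 + 2 = 34
y_6 = 3*34 - 2*16 + 8 = 78
y_7 = 3*78 - 2*34 + 16 = 182
y_8 = 3*182 - 2*78 + 34 = 424
y_9 = 3*424 - 2*182 + 78 = 986
y_{10} = 3*986 - 2*424 + 182 = 2292
y_{11} = 3*2292 - 2*986 + 424 = 5328

5328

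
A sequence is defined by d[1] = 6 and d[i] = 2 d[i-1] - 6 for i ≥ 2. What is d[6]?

d[2] = 2*6 - 6 = 6
d[3] = 2*6 - 6 = 6
d[4] = 2*6 - 6 = 6
d[5] = 2*6 - 6 = 6
d[6] = 2*6 - 6 = 6

6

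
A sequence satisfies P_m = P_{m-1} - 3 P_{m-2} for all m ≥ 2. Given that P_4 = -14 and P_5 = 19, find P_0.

1

Rearranging, P_{m-2} = (P_m - P_{m-1}) / -3.
P_3 = (19 - (-14)) / -3 = 33/-3 = -11
P_2 = (-14 - (-11)) / -3 = -3/-3 = 1
P_1 = (-11 - 1) / -3 = -12/-3 = 4
P_0 = (1 - 4) / -3 = -3/-3 = 1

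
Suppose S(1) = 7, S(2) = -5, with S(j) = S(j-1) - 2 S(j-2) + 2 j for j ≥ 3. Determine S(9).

-27

S(3) = (-5) - 2*7 + 6 = -13
S(4) = (-13) - 2*(-5) + 8 = 5
S(5) = 5 - 2*(-13) + 10 = 41
S(6) = 41 - 2*5 + 12 = 43
S(7) = 43 - 2*41 + 14 = -25
S(8) = (-25) - 2*43 + 16 = -95
S(9) = (-95) - 2*(-25) + 18 = -27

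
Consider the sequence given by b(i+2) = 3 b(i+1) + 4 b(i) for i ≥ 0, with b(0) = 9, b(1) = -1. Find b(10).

b(2) = 3·(-1) + 4·9 = 33
b(3) = 3·33 + 4·(-1) = 95
b(4) = 3·95 + 4·33 = 417
b(5) = 3·417 + 4·95 = 1631
b(6) = 3·1631 + 4·417 = 6561
b(7) = 3·6561 + 4·1631 = 26207
b(8) = 3·26207 + 4·6561 = 104865
b(9) = 3·104865 + 4·26207 = 419423
b(10) = 3·419423 + 4·104865 = 1677729

1677729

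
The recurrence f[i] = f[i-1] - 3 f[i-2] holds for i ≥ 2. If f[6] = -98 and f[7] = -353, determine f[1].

Rearranging, f[i-2] = (f[i] - f[i-1]) / -3.
f[5] = (-353 - (-98)) / -3 = -255/-3 = 85
f[4] = (-98 - 85) / -3 = -183/-3 = 61
f[3] = (85 - 61) / -3 = 24/-3 = -8
f[2] = (61 - (-8)) / -3 = 69/-3 = -23
f[1] = (-8 - (-23)) / -3 = 15/-3 = -5

-5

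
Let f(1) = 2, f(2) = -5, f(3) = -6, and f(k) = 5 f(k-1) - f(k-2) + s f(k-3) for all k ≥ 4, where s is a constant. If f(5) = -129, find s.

-2

f(4) = -25 + 2s
f(5) = -119 + 5s
So -119 + 5s = -129, giving s = -2.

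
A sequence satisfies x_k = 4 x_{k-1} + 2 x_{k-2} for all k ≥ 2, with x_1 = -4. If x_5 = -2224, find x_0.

Let x_0 = w.
x_2 = -16 + 2w
x_3 = -72 + 8w
x_4 = -320 + 36w
x_5 = -1424 + 160w
So -1424 + 160w = -2224, giving w = -5.

-5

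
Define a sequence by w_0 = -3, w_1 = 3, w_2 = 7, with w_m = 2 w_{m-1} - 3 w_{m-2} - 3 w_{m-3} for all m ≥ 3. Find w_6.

-170

w_3 = 2(7) - 3(3) - 3(-3) = 14
w_4 = 2(14) - 3(7) - 3(3) = -2
w_5 = 2(-2) - 3(14) - 3(7) = -67
w_6 = 2(-67) - 3(-2) - 3(14) = -170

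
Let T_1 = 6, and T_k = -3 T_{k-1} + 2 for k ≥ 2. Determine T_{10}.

T_2 = -3*6 + 2 = -16
T_3 = -3*(-16) + 2 = 50
T_4 = -3*50 + 2 = -148
T_5 = -3*(-148) + 2 = 446
T_6 = -3*446 + 2 = -1336
T_7 = -3*(-1336) + 2 = 4010
T_8 = -3*4010 + 2 = -12028
T_9 = -3*(-12028) + 2 = 36086
T_{10} = -3*36086 + 2 = -108256

-108256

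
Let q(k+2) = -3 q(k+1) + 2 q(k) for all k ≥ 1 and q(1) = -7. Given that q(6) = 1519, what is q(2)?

Let q(2) = z.
q(3) = -14 - 3z
q(4) = 42 + 11z
q(5) = -154 - 39z
q(6) = 546 + 139z
So 546 + 139z = 1519, giving z = 7.

7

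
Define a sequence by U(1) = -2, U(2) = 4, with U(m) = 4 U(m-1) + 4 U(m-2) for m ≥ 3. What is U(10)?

U(3) = 4*4 + 4*(-2) = 8
U(4) = 4*8 + 4*4 = 48
U(5) = 4*48 + 4*8 = 224
U(6) = 4*224 + 4*48 = 1088
U(7) = 4*1088 + 4*224 = 5248
U(8) = 4*5248 + 4*1088 = 25344
U(9) = 4*25344 + 4*5248 = 122368
U(10) = 4*122368 + 4*25344 = 590848

590848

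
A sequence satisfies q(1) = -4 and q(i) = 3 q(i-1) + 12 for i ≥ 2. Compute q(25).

564859072956

The fixed point is 12/(1 - 3) = -6, so q(i) + 6 = 3(q(i-1) + 6).
Hence q(i) = 2·3^{i-1} - 6.
q(25) = 2·3^{24} - 6 = 2·282429536481 - 6 = 564859072956.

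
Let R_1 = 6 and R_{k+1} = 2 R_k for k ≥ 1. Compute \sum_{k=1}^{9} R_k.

3066

R_2 = 2*6 = 12
R_3 = 2*12 = 24
R_4 = 2*24 = 48
R_5 = 2*48 = 96
R_6 = 2*96 = 192
R_7 = 2*192 = 384
R_8 = 2*384 = 768
R_9 = 2*768 = 1536
Sum = 6 + 12 + 24 + 48 + 96 + 192 + 384 + 768 + 1536 = 3066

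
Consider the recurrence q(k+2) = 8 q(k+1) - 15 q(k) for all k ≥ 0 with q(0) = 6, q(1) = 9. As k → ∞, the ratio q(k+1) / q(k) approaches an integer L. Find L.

5

The characteristic equation is r^2 - 8r + 15 = 0, which factors as (r - 5)(r - 3) = 0.
So the roots are 5 and 3. Since |5| > |3| and the coefficient of 5^k is non-zero, the ratio tends to 5.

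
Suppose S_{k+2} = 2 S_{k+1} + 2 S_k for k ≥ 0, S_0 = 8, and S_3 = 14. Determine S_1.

Let S_1 = x.
S_2 = 16 + 2x
S_3 = 32 + 6x
So 32 + 6x = 14, giving x = -3.

-3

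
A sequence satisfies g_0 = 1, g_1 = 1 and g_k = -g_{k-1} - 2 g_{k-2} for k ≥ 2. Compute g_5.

g_2 = -1 - 2*1 = -3
g_3 = -(-3) - 2*1 = 1
g_4 = -1 - 2*(-3) = 5
g_5 = -5 - 2*1 = -7

-7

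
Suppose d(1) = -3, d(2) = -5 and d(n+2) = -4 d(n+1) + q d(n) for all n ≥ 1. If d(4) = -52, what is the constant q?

d(3) = 20 - 3q
d(4) = -80 + 7q
So -80 + 7q = -52, giving q = 4.

4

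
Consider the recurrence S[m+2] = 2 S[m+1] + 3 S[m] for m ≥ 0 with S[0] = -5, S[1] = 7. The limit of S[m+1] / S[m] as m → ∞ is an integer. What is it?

3

The characteristic equation is r^2 - 2r - 3 = 0, which factors as (r - 3)(r + 1) = 0.
So the roots are 3 and -1. Since |3| > |-1| and the coefficient of 3^m is non-zero, the ratio tends to 3.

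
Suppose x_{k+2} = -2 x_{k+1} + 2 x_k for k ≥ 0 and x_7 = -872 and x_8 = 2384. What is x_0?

Rearranging, x_{k-2} = (x_k + 2 x_{k-1}) / 2.
x_6 = (2384 + 2*(-872)) / 2 = 640/2 = 320
x_5 = (-872 + 2*320) / 2 = -232/2 = -116
x_4 = (320 + 2*(-116)) / 2 = 88/2 = 44
x_3 = (-116 + 2*44) / 2 = -28/2 = -14
x_2 = (44 + 2*(-14)) / 2 = 16/2 = 8
x_1 = (-14 + 2*8) / 2 = 2/2 = 1
x_0 = (8 + 2*1) / 2 = 10/2 = 5

5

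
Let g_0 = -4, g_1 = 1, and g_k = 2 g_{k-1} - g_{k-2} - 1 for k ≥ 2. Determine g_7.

g_2 = 2*1 - (-4) - 1 = 5
g_3 = 2*5 - 1 - 1 = 8
g_4 = 2*8 - 5 - 1 = 10
g_5 = 2*10 - 8 - 1 = 11
g_6 = 2*11 - 10 - 1 = 11
g_7 = 2*11 - 11 - 1 = 10

10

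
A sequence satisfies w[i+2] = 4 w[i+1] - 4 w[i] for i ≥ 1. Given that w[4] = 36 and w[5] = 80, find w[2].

7

Rearranging, w[i-2] = (w[i] - 4 w[i-1]) / -4.
w[3] = (80 - 4·36) / -4 = -64/-4 = 16
w[2] = (36 - 4·16) / -4 = -28/-4 = 7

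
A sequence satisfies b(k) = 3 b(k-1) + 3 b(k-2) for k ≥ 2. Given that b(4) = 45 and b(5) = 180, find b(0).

-5

Rearranging, b(k-2) = (b(k) - 3 b(k-1)) / 3.
b(3) = (180 - 3·45) / 3 = 45/3 = 15
b(2) = (45 - 3·15) / 3 = 0/3 = 0
b(1) = (15 - 3·0) / 3 = 15/3 = 5
b(0) = (0 - 3·5) / 3 = -15/3 = -5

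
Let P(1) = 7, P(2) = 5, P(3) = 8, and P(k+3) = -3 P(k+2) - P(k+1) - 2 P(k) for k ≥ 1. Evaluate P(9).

P(4) = -3(8) - 5 - 2(7) = -43
P(5) = -3(-43) - 8 - 2(5) = 111
P(6) = -3(111) - (-43) - 2(8) = -306
P(7) = -3(-306) - 111 - 2(-43) = 893
P(8) = -3(893) - (-306) - 2(111) = -2595
P(9) = -3(-2595) - 893 - 2(-306) = 7504

7504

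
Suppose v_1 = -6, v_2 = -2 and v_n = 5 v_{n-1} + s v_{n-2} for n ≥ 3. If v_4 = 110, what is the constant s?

v_3 = -10 - 6s
v_4 = -50 - 32s
So -50 - 32s = 110, giving s = -5.

-5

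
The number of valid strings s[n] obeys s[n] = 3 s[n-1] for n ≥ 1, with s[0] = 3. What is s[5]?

s[1] = 3(3) = 9
s[2] = 3(9) = 27
s[3] = 3(27) = 81
s[4] = 3(81) = 243
s[5] = 3(243) = 729

729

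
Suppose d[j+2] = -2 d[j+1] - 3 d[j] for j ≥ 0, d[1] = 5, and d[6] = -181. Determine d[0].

-7

Let d[0] = z.
d[2] = -10 - 3z
d[3] = 5 + 6z
d[4] = 20 - 3z
d[5] = -55 - 12z
d[6] = 50 + 33z
So 50 + 33z = -181, giving z = -7.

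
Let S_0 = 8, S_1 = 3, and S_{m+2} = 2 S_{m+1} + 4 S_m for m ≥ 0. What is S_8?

34688

S_2 = 2(3) + 4(8) = 38
S_3 = 2(38) + 4(3) = 88
S_4 = 2(88) + 4(38) = 328
S_5 = 2(328) + 4(88) = 1008
S_6 = 2(1008) + 4(328) = 3328
S_7 = 2(3328) + 4(1008) = 10688
S_8 = 2(10688) + 4(3328) = 34688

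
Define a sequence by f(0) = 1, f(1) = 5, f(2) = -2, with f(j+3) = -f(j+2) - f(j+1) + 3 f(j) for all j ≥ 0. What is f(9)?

f(3) = -(-2) - 5 + 3*1 = 0
f(4) = -0 - (-2) + 3*5 = 17
f(5) = -17 - 0 + 3*(-2) = -23
f(6) = -(-23) - 17 + 3*0 = 6
f(7) = -6 - (-23) + 3*17 = 68
f(8) = -68 - 6 + 3*(-23) = -143
f(9) = -(-143) - 68 + 3*6 = 93

93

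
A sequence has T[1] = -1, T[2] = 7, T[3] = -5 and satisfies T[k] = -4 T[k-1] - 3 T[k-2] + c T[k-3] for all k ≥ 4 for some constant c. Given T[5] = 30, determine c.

1

T[4] = -1 - c
T[5] = 19 + 11c
So 19 + 11c = 30, giving c = 1.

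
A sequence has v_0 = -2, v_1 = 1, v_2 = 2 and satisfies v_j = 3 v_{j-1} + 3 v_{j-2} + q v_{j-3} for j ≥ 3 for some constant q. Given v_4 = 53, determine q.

-4

v_3 = 9 - 2q
v_4 = 33 - 5q
So 33 - 5q = 53, giving q = -4.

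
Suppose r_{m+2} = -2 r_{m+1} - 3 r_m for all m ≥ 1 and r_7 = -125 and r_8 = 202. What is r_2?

Rearranging, r_{m-2} = (r_m + 2 r_{m-1}) / -3.
r_6 = (202 + 2(-125)) / -3 = -48/-3 = 16
r_5 = (-125 + 2(16)) / -3 = -93/-3 = 31
r_4 = (16 + 2(31)) / -3 = 78/-3 = -26
r_3 = (31 + 2(-26)) / -3 = -21/-3 = 7
r_2 = (-26 + 2(7)) / -3 = -12/-3 = 4

4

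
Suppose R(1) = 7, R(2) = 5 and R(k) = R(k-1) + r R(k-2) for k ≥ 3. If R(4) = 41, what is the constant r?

R(3) = 5 + 7r
R(4) = 5 + 12r
So 5 + 12r = 41, giving r = 3.

3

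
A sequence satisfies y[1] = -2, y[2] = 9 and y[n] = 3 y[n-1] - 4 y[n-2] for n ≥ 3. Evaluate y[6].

y[3] = 3*9 - 4*(-2) = 35
y[4] = 3*35 - 4*9 = 69
y[5] = 3*69 - 4*35 = 67
y[6] = 3*67 - 4*69 = -75

-75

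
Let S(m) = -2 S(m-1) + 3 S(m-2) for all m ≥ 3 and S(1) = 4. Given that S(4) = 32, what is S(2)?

8

Let S(2) = y.
S(3) = 12 - 2y
S(4) = -24 + 7y
So -24 + 7y = 32, giving y = 8.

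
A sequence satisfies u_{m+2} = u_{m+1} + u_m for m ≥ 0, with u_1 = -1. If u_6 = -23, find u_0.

Let u_0 = w.
u_2 = -1 + w
u_3 = -2 + w
u_4 = -3 + 2w
u_5 = -5 + 3w
u_6 = -8 + 5w
So -8 + 5w = -23, giving w = -3.

-3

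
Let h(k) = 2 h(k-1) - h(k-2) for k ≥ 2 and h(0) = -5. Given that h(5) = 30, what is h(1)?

Let h(1) = v.
h(2) = 5 + 2v
h(3) = 10 + 3v
h(4) = 15 + 4v
h(5) = 20 + 5v
So 20 + 5v = 30, giving v = 2.

2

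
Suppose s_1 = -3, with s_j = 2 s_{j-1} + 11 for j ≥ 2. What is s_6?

245

s_2 = 2(-3) + 11 = 5
s_3 = 2(5) + 11 = 21
s_4 = 2(21) + 11 = 53
s_5 = 2(53) + 11 = 117
s_6 = 2(117) + 11 = 245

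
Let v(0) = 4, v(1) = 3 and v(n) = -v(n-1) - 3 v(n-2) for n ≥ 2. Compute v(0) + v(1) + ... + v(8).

100

v(2) = -3 - 3·4 = -15
v(3) = -(-15) - 3·3 = 6
v(4) = -6 - 3·(-15) = 39
v(5) = -39 - 3·6 = -57
v(6) = -(-57) - 3·39 = -60
v(7) = -(-60) - 3·(-57) = 231
v(8) = -231 - 3·(-60) = -51
Sum = 4 + 3 + (-15) + 6 + 39 + (-57) + (-60) + 231 + (-51) = 100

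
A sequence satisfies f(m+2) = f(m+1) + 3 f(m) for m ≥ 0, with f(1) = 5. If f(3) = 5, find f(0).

Let f(0) = w.
f(2) = 5 + 3w
f(3) = 20 + 3w
So 20 + 3w = 5, giving w = -5.

-5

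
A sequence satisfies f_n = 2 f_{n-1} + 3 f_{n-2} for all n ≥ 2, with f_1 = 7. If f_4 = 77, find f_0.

-3

Let f_0 = v.
f_2 = 14 + 3v
f_3 = 49 + 6v
f_4 = 140 + 21v
So 140 + 21v = 77, giving v = -3.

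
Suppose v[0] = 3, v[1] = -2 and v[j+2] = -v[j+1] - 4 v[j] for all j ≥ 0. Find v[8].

v[2] = -(-2) - 4·3 = -10
v[3] = -(-10) - 4·(-2) = 18
v[4] = -18 - 4·(-10) = 22
v[5] = -22 - 4·18 = -94
v[6] = -(-94) - 4·22 = 6
v[7] = -6 - 4·(-94) = 370
v[8] = -370 - 4·6 = -394

-394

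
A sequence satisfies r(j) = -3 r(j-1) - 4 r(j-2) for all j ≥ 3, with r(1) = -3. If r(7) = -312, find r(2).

Let r(2) = x.
r(3) = 12 - 3x
r(4) = -36 + 5x
r(5) = 60 - 3x
r(6) = -36 - 11x
r(7) = -132 + 45x
So -132 + 45x = -312, giving x = -4.

-4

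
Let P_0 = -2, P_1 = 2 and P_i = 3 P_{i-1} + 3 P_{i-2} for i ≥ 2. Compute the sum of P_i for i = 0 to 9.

20022

P_2 = 3·2 + 3·(-2) = 0
P_3 = 3·0 + 3·2 = 6
P_4 = 3·6 + 3·0 = 18
P_5 = 3·18 + 3·6 = 72
P_6 = 3·72 + 3·18 = 270
P_7 = 3·270 + 3·72 = 1026
P_8 = 3·1026 + 3·270 = 3888
P_9 = 3·3888 + 3·1026 = 14742
Sum = (-2) + 2 + 0 + 6 + 18 + 72 + 270 + 1026 + 3888 + 14742 = 20022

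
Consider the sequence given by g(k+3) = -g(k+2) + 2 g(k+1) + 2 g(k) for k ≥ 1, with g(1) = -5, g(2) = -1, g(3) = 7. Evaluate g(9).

g(4) = -7 + 2*(-1) + 2*(-5) = -19
g(5) = -(-19) + 2*7 + 2*(-1) = 31
g(6) = -31 + 2*(-19) + 2*7 = -55
g(7) = -(-55) + 2*31 + 2*(-19) = 79
g(8) = -79 + 2*(-55) + 2*31 = -127
g(9) = -(-127) + 2*79 + 2*(-55) = 175

175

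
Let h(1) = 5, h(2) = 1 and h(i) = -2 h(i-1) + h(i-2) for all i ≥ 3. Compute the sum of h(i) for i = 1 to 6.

-14

h(3) = -2*1 + 5 = 3
h(4) = -2*3 + 1 = -5
h(5) = -2*(-5) + 3 = 13
h(6) = -2*13 + (-5) = -31
Sum = 5 + 1 + 3 + (-5) + 13 + (-31) = -14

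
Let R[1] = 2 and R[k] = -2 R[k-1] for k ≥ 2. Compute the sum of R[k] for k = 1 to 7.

R[2] = -2*2 = -4
R[3] = -2*(-4) = 8
R[4] = -2*8 = -16
R[5] = -2*(-16) = 32
R[6] = -2*32 = -64
R[7] = -2*(-64) = 128
Sum = 2 + (-4) + 8 + (-16) + 32 + (-64) + 128 = 86

86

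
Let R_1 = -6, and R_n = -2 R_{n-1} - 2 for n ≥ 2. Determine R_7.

R_2 = -2·(-6) - 2 = 10
R_3 = -2·10 - 2 = -22
R_4 = -2·(-22) - 2 = 42
R_5 = -2·42 - 2 = -86
R_6 = -2·(-86) - 2 = 170
R_7 = -2·170 - 2 = -342

-342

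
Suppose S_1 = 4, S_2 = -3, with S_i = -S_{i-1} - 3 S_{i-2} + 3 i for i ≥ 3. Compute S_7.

S_3 = -(-3) - 3*4 + 9 = 0
S_4 = -0 - 3*(-3) + 12 = 21
S_5 = -21 - 3*0 + 15 = -6
S_6 = -(-6) - 3*21 + 18 = -39
S_7 = -(-39) - 3*(-6) + 21 = 78

78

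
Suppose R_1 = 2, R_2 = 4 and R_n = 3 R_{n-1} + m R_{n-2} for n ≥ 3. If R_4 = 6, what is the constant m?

-3

R_3 = 12 + 2m
R_4 = 36 + 10m
So 36 + 10m = 6, giving m = -3.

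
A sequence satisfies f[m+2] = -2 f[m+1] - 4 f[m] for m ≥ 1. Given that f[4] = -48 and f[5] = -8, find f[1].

-6

Rearranging, f[m-2] = (f[m] + 2 f[m-1]) / -4.
f[3] = (-8 + 2(-48)) / -4 = -104/-4 = 26
f[2] = (-48 + 2(26)) / -4 = 4/-4 = -1
f[1] = (26 + 2(-1)) / -4 = 24/-4 = -6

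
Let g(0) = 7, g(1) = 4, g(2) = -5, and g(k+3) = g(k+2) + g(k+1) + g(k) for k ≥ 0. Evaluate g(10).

175

g(3) = (-5) + 4 + 7 = 6
g(4) = 6 + (-5) + 4 = 5
g(5) = 5 + 6 + (-5) = 6
g(6) = 6 + 5 + 6 = 17
g(7) = 17 + 6 + 5 = 28
g(8) = 28 + 17 + 6 = 51
g(9) = 51 + 28 + 17 = 96
g(10) = 96 + 51 + 28 = 175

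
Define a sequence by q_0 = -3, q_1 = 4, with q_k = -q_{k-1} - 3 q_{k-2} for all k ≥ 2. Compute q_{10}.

q_2 = -4 - 3·(-3) = 5
q_3 = -5 - 3·4 = -17
q_4 = -(-17) - 3·5 = 2
q_5 = -2 - 3·(-17) = 49
q_6 = -49 - 3·2 = -55
q_7 = -(-55) - 3·49 = -92
q_8 = -(-92) - 3·(-55) = 257
q_9 = -257 - 3·(-92) = 19
q_{10} = -19 - 3·257 = -790

-790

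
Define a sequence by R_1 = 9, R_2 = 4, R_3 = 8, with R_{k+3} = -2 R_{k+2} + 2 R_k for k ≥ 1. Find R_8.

R_4 = -2(8) + 2(9) = 2
R_5 = -2(2) + 2(4) = 4
R_6 = -2(4) + 2(8) = 8
R_7 = -2(8) + 2(2) = -12
R_8 = -2(-12) + 2(4) = 32

32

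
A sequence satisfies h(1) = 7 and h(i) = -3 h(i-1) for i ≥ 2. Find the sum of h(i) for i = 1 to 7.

h(2) = -3*7 = -21
h(3) = -3*(-21) = 63
h(4) = -3*63 = -189
h(5) = -3*(-189) = 567
h(6) = -3*567 = -1701
h(7) = -3*(-1701) = 5103
Sum = 7 + (-21) + 63 + (-189) + 567 + (-1701) + 5103 = 3829

3829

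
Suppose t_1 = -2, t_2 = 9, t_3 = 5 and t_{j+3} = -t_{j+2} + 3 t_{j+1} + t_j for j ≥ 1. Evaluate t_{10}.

861

t_4 = -5 + 3·9 + (-2) = 20
t_5 = -20 + 3·5 + 9 = 4
t_6 = -4 + 3·20 + 5 = 61
t_7 = -61 + 3·4 + 20 = -29
t_8 = -(-29) + 3·61 + 4 = 216
t_9 = -216 + 3·(-29) + 61 = -242
t_{10} = -(-242) + 3·216 + (-29) = 861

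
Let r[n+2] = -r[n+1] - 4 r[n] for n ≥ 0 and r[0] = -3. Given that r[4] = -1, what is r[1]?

5

Let r[1] = z.
r[2] = 12 - z
r[3] = -12 - 3z
r[4] = -36 + 7z
So -36 + 7z = -1, giving z = 5.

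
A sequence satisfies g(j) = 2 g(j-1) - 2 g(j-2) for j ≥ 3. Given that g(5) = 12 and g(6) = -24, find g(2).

Rearranging, g(j-2) = (g(j) - 2 g(j-1)) / -2.
g(4) = (-24 - 2(12)) / -2 = -48/-2 = 24
g(3) = (12 - 2(24)) / -2 = -36/-2 = 18
g(2) = (24 - 2(18)) / -2 = -12/-2 = 6

6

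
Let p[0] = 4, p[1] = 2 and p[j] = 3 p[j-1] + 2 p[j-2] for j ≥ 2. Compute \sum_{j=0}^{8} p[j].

p[2] = 3*2 + 2*4 = 14
p[3] = 3*14 + 2*2 = 46
p[4] = 3*46 + 2*14 = 166
p[5] = 3*166 + 2*46 = 590
p[6] = 3*590 + 2*166 = 2102
p[7] = 3*2102 + 2*590 = 7486
p[8] = 3*7486 + 2*2102 = 26662
Sum = 4 + 2 + 14 + 46 + 166 + 590 + 2102 + 7486 + 26662 = 37072

37072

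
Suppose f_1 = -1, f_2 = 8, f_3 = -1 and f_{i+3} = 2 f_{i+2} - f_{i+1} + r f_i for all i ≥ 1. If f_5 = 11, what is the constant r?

5

f_4 = -10 - r
f_5 = -19 + 6r
So -19 + 6r = 11, giving r = 5.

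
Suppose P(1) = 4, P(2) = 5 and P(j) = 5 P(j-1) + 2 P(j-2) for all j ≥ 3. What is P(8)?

P(3) = 5*5 + 2*4 = 33
P(4) = 5*33 + 2*5 = 175
P(5) = 5*175 + 2*33 = 941
P(6) = 5*941 + 2*175 = 5055
P(7) = 5*5055 + 2*941 = 27157
P(8) = 5*27157 + 2*5055 = 145895

145895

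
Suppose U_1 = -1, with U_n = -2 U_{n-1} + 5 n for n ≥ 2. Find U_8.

498

U_2 = -2·(-1) + 10 = 12
U_3 = -2·12 + 15 = -9
U_4 = -2·(-9) + 20 = 38
U_5 = -2·38 + 25 = -51
U_6 = -2·(-51) + 30 = 132
U_7 = -2·132 + 35 = -229
U_8 = -2·(-229) + 40 = 498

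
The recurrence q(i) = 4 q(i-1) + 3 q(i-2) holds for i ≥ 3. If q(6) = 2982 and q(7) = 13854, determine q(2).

6

Rearranging, q(i-2) = (q(i) - 4 q(i-1)) / 3.
q(5) = (13854 - 4*2982) / 3 = 1926/3 = 642
q(4) = (2982 - 4*642) / 3 = 414/3 = 138
q(3) = (642 - 4*138) / 3 = 90/3 = 30
q(2) = (138 - 4*30) / 3 = 18/3 = 6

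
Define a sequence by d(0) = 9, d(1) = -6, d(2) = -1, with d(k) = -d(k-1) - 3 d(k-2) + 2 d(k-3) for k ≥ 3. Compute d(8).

-801

d(3) = -(-1) - 3*(-6) + 2*9 = 37
d(4) = -37 - 3*(-1) + 2*(-6) = -46
d(5) = -(-46) - 3*37 + 2*(-1) = -67
d(6) = -(-67) - 3*(-46) + 2*37 = 279
d(7) = -279 - 3*(-67) + 2*(-46) = -170
d(8) = -(-170) - 3*279 + 2*(-67) = -801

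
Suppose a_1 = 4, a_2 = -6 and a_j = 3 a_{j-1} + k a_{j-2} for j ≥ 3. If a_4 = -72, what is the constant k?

a_3 = -18 + 4k
a_4 = -54 + 6k
So -54 + 6k = -72, giving k = -3.

-3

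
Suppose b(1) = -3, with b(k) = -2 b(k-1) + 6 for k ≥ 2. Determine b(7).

-318

b(2) = -2(-3) + 6 = 12
b(3) = -2(12) + 6 = -18
b(4) = -2(-18) + 6 = 42
b(5) = -2(42) + 6 = -78
b(6) = -2(-78) + 6 = 162
b(7) = -2(162) + 6 = -318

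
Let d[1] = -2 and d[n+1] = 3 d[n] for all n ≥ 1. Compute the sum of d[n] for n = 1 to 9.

d[2] = 3*(-2) = -6
d[3] = 3*(-6) = -18
d[4] = 3*(-18) = -54
d[5] = 3*(-54) = -162
d[6] = 3*(-162) = -486
d[7] = 3*(-486) = -1458
d[8] = 3*(-1458) = -4374
d[9] = 3*(-4374) = -13122
Sum = (-2) + (-6) + (-18) + (-54) + (-162) + (-486) + (-1458) + (-4374) + (-13122) = -19682

-19682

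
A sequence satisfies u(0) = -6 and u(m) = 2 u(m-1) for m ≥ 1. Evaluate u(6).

u(1) = 2*(-6) = -12
u(2) = 2*(-12) = -24
u(3) = 2*(-24) = -48
u(4) = 2*(-48) = -96
u(5) = 2*(-96) = -192
u(6) = 2*(-192) = -384

-384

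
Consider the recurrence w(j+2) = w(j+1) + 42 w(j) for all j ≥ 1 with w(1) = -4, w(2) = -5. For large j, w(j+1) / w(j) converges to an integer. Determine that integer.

The characteristic equation is r^2 - r - 42 = 0, which factors as (r - 7)(r + 6) = 0.
So the roots are 7 and -6. Since |7| > |-6| and the coefficient of 7^j is non-zero, the ratio tends to 7.

7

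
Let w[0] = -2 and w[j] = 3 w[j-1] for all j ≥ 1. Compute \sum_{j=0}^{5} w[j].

w[1] = 3(-2) = -6
w[2] = 3(-6) = -18
w[3] = 3(-18) = -54
w[4] = 3(-54) = -162
w[5] = 3(-162) = -486
Sum = (-2) + (-6) + (-18) + (-54) + (-162) + (-486) = -728

-728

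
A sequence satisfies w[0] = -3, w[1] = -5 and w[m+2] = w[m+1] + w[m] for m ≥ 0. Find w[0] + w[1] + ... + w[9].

w[2] = (-5) + (-3) = -8
w[3] = (-8) + (-5) = -13
w[4] = (-13) + (-8) = -21
w[5] = (-21) + (-13) = -34
w[6] = (-34) + (-21) = -55
w[7] = (-55) + (-34) = -89
w[8] = (-89) + (-55) = -144
w[9] = (-144) + (-89) = -233
Sum = (-3) + (-5) + (-8) + (-13) + (-21) + (-34) + (-55) + (-89) + (-144) + (-233) = -605

-605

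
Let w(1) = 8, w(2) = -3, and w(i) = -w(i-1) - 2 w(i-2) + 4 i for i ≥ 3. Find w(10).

83

w(3) = -(-3) - 2·8 + 12 = -1
w(4) = -(-1) - 2·(-3) + 16 = 23
w(5) = -23 - 2·(-1) + 20 = -1
w(6) = -(-1) - 2·23 + 24 = -21
w(7) = -(-21) - 2·(-1) + 28 = 51
w(8) = -51 - 2·(-21) + 32 = 23
w(9) = -23 - 2·51 + 36 = -89
w(10) = -(-89) - 2·23 + 40 = 83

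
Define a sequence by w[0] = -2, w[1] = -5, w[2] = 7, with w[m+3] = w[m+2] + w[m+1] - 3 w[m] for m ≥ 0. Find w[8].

-78

w[3] = 7 + (-5) - 3(-2) = 8
w[4] = 8 + 7 - 3(-5) = 30
w[5] = 30 + 8 - 3(7) = 17
w[6] = 17 + 30 - 3(8) = 23
w[7] = 23 + 17 - 3(30) = -50
w[8] = (-50) + 23 - 3(17) = -78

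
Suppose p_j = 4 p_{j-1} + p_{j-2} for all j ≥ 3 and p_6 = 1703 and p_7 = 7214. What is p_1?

Rearranging, p_{j-2} = p_j - 4 p_{j-1}.
p_5 = 7214 - 4*1703 = 402
p_4 = 1703 - 4*402 = 95
p_3 = 402 - 4*95 = 22
p_2 = 95 - 4*22 = 7
p_1 = 22 - 4*7 = -6

-6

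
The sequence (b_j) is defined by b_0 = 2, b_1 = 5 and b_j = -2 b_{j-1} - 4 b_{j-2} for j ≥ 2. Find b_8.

-1152

b_2 = -2·5 - 4·2 = -18
b_3 = -2·(-18) - 4·5 = 16
b_4 = -2·16 - 4·(-18) = 40
b_5 = -2·40 - 4·16 = -144
b_6 = -2·(-144) - 4·40 = 128
b_7 = -2·128 - 4·(-144) = 320
b_8 = -2·320 - 4·128 = -1152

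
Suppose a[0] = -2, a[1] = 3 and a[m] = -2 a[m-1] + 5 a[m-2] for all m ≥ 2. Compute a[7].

6987

a[2] = -2·3 + 5·(-2) = -16
a[3] = -2·(-16) + 5·3 = 47
a[4] = -2·47 + 5·(-16) = -174
a[5] = -2·(-174) + 5·47 = 583
a[6] = -2·583 + 5·(-174) = -2036
a[7] = -2·(-2036) + 5·583 = 6987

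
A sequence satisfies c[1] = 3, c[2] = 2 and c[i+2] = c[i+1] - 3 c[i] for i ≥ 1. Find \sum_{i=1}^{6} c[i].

40

c[3] = 2 - 3(3) = -7
c[4] = (-7) - 3(2) = -13
c[5] = (-13) - 3(-7) = 8
c[6] = 8 - 3(-13) = 47
Sum = 3 + 2 + (-7) + (-13) + 8 + 47 = 40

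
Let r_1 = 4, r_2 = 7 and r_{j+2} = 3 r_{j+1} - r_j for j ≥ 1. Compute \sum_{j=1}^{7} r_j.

1276

r_3 = 3·7 - 4 = 17
r_4 = 3·17 - 7 = 44
r_5 = 3·44 - 17 = 115
r_6 = 3·115 - 44 = 301
r_7 = 3·301 - 115 = 788
Sum = 4 + 7 + 17 + 44 + 115 + 301 + 788 = 1276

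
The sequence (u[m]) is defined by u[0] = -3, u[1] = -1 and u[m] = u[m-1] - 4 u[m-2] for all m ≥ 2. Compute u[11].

u[2] = (-1) - 4·(-3) = 11
u[3] = 11 - 4·(-1) = 15
u[4] = 15 - 4·11 = -29
u[5] = (-29) - 4·15 = -89
u[6] = (-89) - 4·(-29) = 27
u[7] = 27 - 4·(-89) = 383
u[8] = 383 - 4·27 = 275
u[9] = 275 - 4·383 = -1257
u[10] = (-1257) - 4·275 = -2357
u[11] = (-2357) - 4·(-1257) = 2671

2671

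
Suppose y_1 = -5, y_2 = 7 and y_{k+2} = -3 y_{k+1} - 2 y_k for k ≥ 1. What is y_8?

y_3 = -3*7 - 2*(-5) = -11
y_4 = -3*(-11) - 2*7 = 19
y_5 = -3*19 - 2*(-11) = -35
y_6 = -3*(-35) - 2*19 = 67
y_7 = -3*67 - 2*(-35) = -131
y_8 = -3*(-131) - 2*67 = 259

259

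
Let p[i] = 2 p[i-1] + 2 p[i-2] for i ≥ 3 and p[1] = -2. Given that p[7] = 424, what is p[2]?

5

Let p[2] = z.
p[3] = -4 + 2z
p[4] = -8 + 6z
p[5] = -24 + 16z
p[6] = -64 + 44z
p[7] = -176 + 120z
So -176 + 120z = 424, giving z = 5.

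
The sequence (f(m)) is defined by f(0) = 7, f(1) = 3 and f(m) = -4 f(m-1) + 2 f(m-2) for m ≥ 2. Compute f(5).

f(2) = -4*3 + 2*7 = 2
f(3) = -4*2 + 2*3 = -2
f(4) = -4*(-2) + 2*2 = 12
f(5) = -4*12 + 2*(-2) = -52

-52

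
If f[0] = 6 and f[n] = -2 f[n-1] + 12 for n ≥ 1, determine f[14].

The fixed point is 12/(1 + 2) = 4, so f[n] - 4 = -2(f[n-1] - 4).
Hence f[n] = 2·(-2)^n + 4.
f[14] = 2·(-2)^{14} + 4 = 2·16384 + 4 = 32772.

32772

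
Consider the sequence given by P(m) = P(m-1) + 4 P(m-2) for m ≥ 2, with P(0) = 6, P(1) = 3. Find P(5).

P(2) = 3 + 4·6 = 27
P(3) = 27 + 4·3 = 39
P(4) = 39 + 4·27 = 147
P(5) = 147 + 4·39 = 303

303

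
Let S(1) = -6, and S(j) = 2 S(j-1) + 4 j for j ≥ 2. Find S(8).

728

S(2) = 2·(-6) + 8 = -4
S(3) = 2·(-4) + 12 = 4
S(4) = 2·4 + 16 = 24
S(5) = 2·24 + 20 = 68
S(6) = 2·68 + 24 = 160
S(7) = 2·160 + 28 = 348
S(8) = 2·348 + 32 = 728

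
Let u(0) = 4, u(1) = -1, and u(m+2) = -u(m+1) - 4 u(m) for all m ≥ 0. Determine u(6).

u(2) = -(-1) - 4(4) = -15
u(3) = -(-15) - 4(-1) = 19
u(4) = -19 - 4(-15) = 41
u(5) = -41 - 4(19) = -117
u(6) = -(-117) - 4(41) = -47

-47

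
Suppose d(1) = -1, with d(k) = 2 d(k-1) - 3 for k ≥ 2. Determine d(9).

d(2) = 2(-1) - 3 = -5
d(3) = 2(-5) - 3 = -13
d(4) = 2(-13) - 3 = -29
d(5) = 2(-29) - 3 = -61
d(6) = 2(-61) - 3 = -125
d(7) = 2(-125) - 3 = -253
d(8) = 2(-253) - 3 = -509
d(9) = 2(-509) - 3 = -1021

-1021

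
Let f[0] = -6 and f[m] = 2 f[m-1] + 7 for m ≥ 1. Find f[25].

The fixed point is 7/(1 - 2) = -7, so f[m] + 7 = 2(f[m-1] + 7).
Hence f[m] = 1·2^m - 7.
f[25] = 1·2^{25} - 7 = 1·33554432 - 7 = 33554425.

33554425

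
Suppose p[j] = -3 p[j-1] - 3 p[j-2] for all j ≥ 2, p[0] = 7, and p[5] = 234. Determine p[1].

5

Let p[1] = v.
p[2] = -21 - 3v
p[3] = 63 + 6v
p[4] = -126 - 9v
p[5] = 189 + 9v
So 189 + 9v = 234, giving v = 5.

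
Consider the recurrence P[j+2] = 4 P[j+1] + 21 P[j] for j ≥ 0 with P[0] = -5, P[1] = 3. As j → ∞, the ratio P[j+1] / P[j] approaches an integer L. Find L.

The characteristic equation is r^2 - 4r - 21 = 0, which factors as (r - 7)(r + 3) = 0.
So the roots are 7 and -3. Since |7| > |-3| and the coefficient of 7^j is non-zero, the ratio tends to 7.

7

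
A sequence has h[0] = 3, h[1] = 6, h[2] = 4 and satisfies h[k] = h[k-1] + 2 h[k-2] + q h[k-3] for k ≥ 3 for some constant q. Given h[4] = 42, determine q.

h[3] = 16 + 3q
h[4] = 24 + 9q
So 24 + 9q = 42, giving q = 2.

2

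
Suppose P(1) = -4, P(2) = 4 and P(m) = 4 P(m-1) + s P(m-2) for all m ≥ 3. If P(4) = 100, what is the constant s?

P(3) = 16 - 4s
P(4) = 64 - 12s
So 64 - 12s = 100, giving s = -3.

-3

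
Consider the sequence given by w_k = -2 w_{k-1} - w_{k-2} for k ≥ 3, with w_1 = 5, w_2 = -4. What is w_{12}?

w_3 = -2(-4) - 5 = 3
w_4 = -2(3) - (-4) = -2
w_5 = -2(-2) - 3 = 1
w_6 = -2(1) - (-2) = 0
w_7 = -2(0) - 1 = -1
w_8 = -2(-1) - 0 = 2
w_9 = -2(2) - (-1) = -3
w_{10} = -2(-3) - 2 = 4
w_{11} = -2(4) - (-3) = -5
w_{12} = -2(-5) - 4 = 6

6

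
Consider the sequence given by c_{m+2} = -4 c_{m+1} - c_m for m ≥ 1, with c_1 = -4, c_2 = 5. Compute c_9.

c_3 = -4·5 - (-4) = -16
c_4 = -4·(-16) - 5 = 59
c_5 = -4·59 - (-16) = -220
c_6 = -4·(-220) - 59 = 821
c_7 = -4·821 - (-220) = -3064
c_8 = -4·(-3064) - 821 = 11435
c_9 = -4·11435 - (-3064) = -42676

-42676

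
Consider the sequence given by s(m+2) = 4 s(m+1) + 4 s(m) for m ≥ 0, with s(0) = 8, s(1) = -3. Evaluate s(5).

s(2) = 4·(-3) + 4·8 = 20
s(3) = 4·20 + 4·(-3) = 68
s(4) = 4·68 + 4·20 = 352
s(5) = 4·352 + 4·68 = 1680

1680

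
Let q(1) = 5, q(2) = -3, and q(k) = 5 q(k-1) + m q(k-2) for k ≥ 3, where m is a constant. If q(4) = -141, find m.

q(3) = -15 + 5m
q(4) = -75 + 22m
So -75 + 22m = -141, giving m = -3.

-3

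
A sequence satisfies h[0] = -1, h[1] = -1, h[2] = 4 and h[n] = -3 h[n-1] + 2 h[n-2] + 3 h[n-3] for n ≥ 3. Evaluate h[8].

7007

h[3] = -3·4 + 2·(-1) + 3·(-1) = -17
h[4] = -3·(-17) + 2·4 + 3·(-1) = 56
h[5] = -3·56 + 2·(-17) + 3·4 = -190
h[6] = -3·(-190) + 2·56 + 3·(-17) = 631
h[7] = -3·631 + 2·(-190) + 3·56 = -2105
h[8] = -3·(-2105) + 2·631 + 3·(-190) = 7007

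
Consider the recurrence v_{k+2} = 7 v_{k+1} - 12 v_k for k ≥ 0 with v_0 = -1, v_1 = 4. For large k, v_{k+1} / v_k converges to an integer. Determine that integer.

4

The characteristic equation is r^2 - 7r + 12 = 0, which factors as (r - 4)(r - 3) = 0.
So the roots are 4 and 3. Since |4| > |3| and the coefficient of 4^k is non-zero, the ratio tends to 4.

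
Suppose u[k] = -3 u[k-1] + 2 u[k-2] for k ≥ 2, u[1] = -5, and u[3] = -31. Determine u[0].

-4

Let u[0] = v.
u[2] = 15 + 2v
u[3] = -55 - 6v
So -55 - 6v = -31, giving v = -4.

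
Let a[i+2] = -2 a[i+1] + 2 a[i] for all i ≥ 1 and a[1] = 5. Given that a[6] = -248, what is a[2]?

Let a[2] = z.
a[3] = 10 - 2z
a[4] = -20 + 6z
a[5] = 60 - 16z
a[6] = -160 + 44z
So -160 + 44z = -248, giving z = -2.

-2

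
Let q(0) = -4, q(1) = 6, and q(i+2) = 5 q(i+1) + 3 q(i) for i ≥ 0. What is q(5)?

q(2) = 5·6 + 3·(-4) = 18
q(3) = 5·18 + 3·6 = 108
q(4) = 5·108 + 3·18 = 594
q(5) = 5·594 + 3·108 = 3294

3294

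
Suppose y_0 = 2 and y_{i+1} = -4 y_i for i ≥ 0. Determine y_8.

y_1 = -4·2 = -8
y_2 = -4·(-8) = 32
y_3 = -4·32 = -128
y_4 = -4·(-128) = 512
y_5 = -4·512 = -2048
y_6 = -4·(-2048) = 8192
y_7 = -4·8192 = -32768
y_8 = -4·(-32768) = 131072

131072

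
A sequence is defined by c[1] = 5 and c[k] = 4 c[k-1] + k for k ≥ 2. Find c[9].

378649

c[2] = 4*5 + 2 = 22
c[3] = 4*22 + 3 = 91
c[4] = 4*91 + 4 = 368
c[5] = 4*368 + 5 = 1477
c[6] = 4*1477 + 6 = 5914
c[7] = 4*5914 + 7 = 23663
c[8] = 4*23663 + 8 = 94660
c[9] = 4*94660 + 9 = 378649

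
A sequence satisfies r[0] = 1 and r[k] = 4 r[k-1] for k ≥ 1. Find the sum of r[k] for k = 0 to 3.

r[1] = 4·1 = 4
r[2] = 4·4 = 16
r[3] = 4·16 = 64
Sum = 1 + 4 + 16 + 64 = 85

85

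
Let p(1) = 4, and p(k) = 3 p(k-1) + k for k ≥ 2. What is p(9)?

34440

p(2) = 3·4 + 2 = 14
p(3) = 3·14 + 3 = 45
p(4) = 3·45 + 4 = 139
p(5) = 3·139 + 5 = 422
p(6) = 3·422 + 6 = 1272
p(7) = 3·1272 + 7 = 3823
p(8) = 3·3823 + 8 = 11477
p(9) = 3·11477 + 9 = 34440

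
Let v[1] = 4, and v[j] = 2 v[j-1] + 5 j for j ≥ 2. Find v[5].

v[2] = 2*4 + 10 = 18
v[3] = 2*18 + 15 = 51
v[4] = 2*51 + 20 = 122
v[5] = 2*122 + 25 = 269

269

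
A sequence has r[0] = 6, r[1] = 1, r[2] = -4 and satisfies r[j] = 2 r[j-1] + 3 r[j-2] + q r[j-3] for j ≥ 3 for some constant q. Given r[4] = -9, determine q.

r[3] = -5 + 6q
r[4] = -22 + 13q
So -22 + 13q = -9, giving q = 1.

1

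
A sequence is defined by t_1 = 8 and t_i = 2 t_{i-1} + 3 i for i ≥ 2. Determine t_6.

t_2 = 2·8 + 6 = 22
t_3 = 2·22 + 9 = 53
t_4 = 2·53 + 12 = 118
t_5 = 2·118 + 15 = 251
t_6 = 2·251 + 18 = 520

520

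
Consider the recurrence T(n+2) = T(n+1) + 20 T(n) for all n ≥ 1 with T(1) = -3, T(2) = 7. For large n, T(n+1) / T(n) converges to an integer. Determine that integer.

The characteristic equation is r^2 - r - 20 = 0, which factors as (r - 5)(r + 4) = 0.
So the roots are 5 and -4. Since |5| > |-4| and the coefficient of 5^n is non-zero, the ratio tends to 5.

5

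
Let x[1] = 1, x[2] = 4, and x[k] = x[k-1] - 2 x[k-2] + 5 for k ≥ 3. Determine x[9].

19

x[3] = 4 - 2·1 + 5 = 7
x[4] = 7 - 2·4 + 5 = 4
x[5] = 4 - 2·7 + 5 = -5
x[6] = (-5) - 2·4 + 5 = -8
x[7] = (-8) - 2·(-5) + 5 = 7
x[8] = 7 - 2·(-8) + 5 = 28
x[9] = 28 - 2·7 + 5 = 19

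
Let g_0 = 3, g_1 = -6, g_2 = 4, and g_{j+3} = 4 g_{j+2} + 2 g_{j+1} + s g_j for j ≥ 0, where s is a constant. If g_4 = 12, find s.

g_3 = 4 + 3s
g_4 = 24 + 6s
So 24 + 6s = 12, giving s = -2.

-2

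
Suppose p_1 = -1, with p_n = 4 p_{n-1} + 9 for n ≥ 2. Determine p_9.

p_2 = 4(-1) + 9 = 5
p_3 = 4(5) + 9 = 29
p_4 = 4(29) + 9 = 125
p_5 = 4(125) + 9 = 509
p_6 = 4(509) + 9 = 2045
p_7 = 4(2045) + 9 = 8189
p_8 = 4(8189) + 9 = 32765
p_9 = 4(32765) + 9 = 131069

131069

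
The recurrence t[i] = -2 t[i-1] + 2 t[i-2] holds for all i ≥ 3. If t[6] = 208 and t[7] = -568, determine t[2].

Rearranging, t[i-2] = (t[i] + 2 t[i-1]) / 2.
t[5] = (-568 + 2(208)) / 2 = -152/2 = -76
t[4] = (208 + 2(-76)) / 2 = 56/2 = 28
t[3] = (-76 + 2(28)) / 2 = -20/2 = -10
t[2] = (28 + 2(-10)) / 2 = 8/2 = 4

4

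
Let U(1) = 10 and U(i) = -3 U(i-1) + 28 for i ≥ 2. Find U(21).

10460353210

The fixed point is 28/(1 + 3) = 7, so U(i) - 7 = -3(U(i-1) - 7).
Hence U(i) = 3·(-3)^{i-1} + 7.
U(21) = 3·(-3)^{20} + 7 = 3·3486784401 + 7 = 10460353210.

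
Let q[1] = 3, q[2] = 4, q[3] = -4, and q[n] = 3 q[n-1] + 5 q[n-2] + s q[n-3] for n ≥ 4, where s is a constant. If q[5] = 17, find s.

1

q[4] = 8 + 3s
q[5] = 4 + 13s
So 4 + 13s = 17, giving s = 1.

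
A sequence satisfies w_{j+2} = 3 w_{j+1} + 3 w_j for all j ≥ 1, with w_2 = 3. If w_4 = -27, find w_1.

Let w_1 = v.
w_3 = 9 + 3v
w_4 = 36 + 9v
So 36 + 9v = -27, giving v = -7.

-7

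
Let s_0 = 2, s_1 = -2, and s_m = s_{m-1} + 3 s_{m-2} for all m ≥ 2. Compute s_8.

s_2 = (-2) + 3(2) = 4
s_3 = 4 + 3(-2) = -2
s_4 = (-2) + 3(4) = 10
s_5 = 10 + 3(-2) = 4
s_6 = 4 + 3(10) = 34
s_7 = 34 + 3(4) = 46
s_8 = 46 + 3(34) = 148

148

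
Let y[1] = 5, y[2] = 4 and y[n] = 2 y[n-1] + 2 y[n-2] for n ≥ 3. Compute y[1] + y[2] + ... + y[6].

531

y[3] = 2*4 + 2*5 = 18
y[4] = 2*18 + 2*4 = 44
y[5] = 2*44 + 2*18 = 124
y[6] = 2*124 + 2*44 = 336
Sum = 5 + 4 + 18 + 44 + 124 + 336 = 531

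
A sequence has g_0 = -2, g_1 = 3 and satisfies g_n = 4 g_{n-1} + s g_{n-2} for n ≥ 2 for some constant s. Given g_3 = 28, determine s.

g_2 = 12 - 2s
g_3 = 48 - 5s
So 48 - 5s = 28, giving s = 4.

4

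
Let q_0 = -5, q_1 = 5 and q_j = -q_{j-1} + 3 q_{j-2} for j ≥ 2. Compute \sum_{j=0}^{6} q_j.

q_2 = -5 + 3(-5) = -20
q_3 = -(-20) + 3(5) = 35
q_4 = -35 + 3(-20) = -95
q_5 = -(-95) + 3(35) = 200
q_6 = -200 + 3(-95) = -485
Sum = (-5) + 5 + (-20) + 35 + (-95) + 200 + (-485) = -365

-365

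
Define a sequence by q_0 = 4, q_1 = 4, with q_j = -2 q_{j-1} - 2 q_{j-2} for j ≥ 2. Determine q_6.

q_2 = -2(4) - 2(4) = -16
q_3 = -2(-16) - 2(4) = 24
q_4 = -2(24) - 2(-16) = -16
q_5 = -2(-16) - 2(24) = -16
q_6 = -2(-16) - 2(-16) = 64

64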